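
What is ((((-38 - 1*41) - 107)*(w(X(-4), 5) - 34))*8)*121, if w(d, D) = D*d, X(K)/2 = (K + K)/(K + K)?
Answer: 4321152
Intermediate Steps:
X(K) = 2 (X(K) = 2*((K + K)/(K + K)) = 2*((2*K)/((2*K))) = 2*((2*K)*(1/(2*K))) = 2*1 = 2)
((((-38 - 1*41) - 107)*(w(X(-4), 5) - 34))*8)*121 = ((((-38 - 1*41) - 107)*(5*2 - 34))*8)*121 = ((((-38 - 41) - 107)*(10 - 34))*8)*121 = (((-79 - 107)*(-24))*8)*121 = (-186*(-24)*8)*121 = (4464*8)*121 = 35712*121 = 4321152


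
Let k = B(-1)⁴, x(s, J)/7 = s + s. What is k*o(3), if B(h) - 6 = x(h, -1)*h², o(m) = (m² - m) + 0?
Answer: 24576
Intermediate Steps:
x(s, J) = 14*s (x(s, J) = 7*(s + s) = 7*(2*s) = 14*s)
o(m) = m² - m
B(h) = 6 + 14*h³ (B(h) = 6 + (14*h)*h² = 6 + 14*h³)
k = 4096 (k = (6 + 14*(-1)³)⁴ = (6 + 14*(-1))⁴ = (6 - 14)⁴ = (-8)⁴ = 4096)
k*o(3) = 4096*(3*(-1 + 3)) = 4096*(3*2) = 4096*6 = 24576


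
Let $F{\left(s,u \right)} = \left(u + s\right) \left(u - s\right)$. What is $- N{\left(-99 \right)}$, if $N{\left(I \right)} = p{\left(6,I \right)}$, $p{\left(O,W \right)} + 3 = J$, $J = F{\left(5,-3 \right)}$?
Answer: $19$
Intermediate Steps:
$F{\left(s,u \right)} = \left(s + u\right) \left(u - s\right)$
$J = -16$ ($J = \left(-3\right)^{2} - 5^{2} = 9 - 25 = -16$)
$p{\left(O,W \right)} = -19$ ($p{\left(O,W \right)} = -3 - 16 = -19$)
$N{\left(I \right)} = -19$
$- N{\left(-99 \right)} = \left(-1\right) \left(-19\right) = 19$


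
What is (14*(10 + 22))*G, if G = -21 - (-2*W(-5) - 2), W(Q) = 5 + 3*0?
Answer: -4032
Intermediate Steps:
W(Q) = 5 (W(Q) = 5 + 0 = 5)
G = -9 (G = -21 - (-2*5 - 2) = -21 - (-10 - 2) = -21 - 1*(-12) = -21 + 12 = -9)
(14*(10 + 22))*G = (14*(10 + 22))*(-9) = (14*32)*(-9) = 448*(-9) = -4032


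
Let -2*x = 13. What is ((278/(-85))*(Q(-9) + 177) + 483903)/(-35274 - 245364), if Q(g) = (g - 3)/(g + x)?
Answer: -424517449/246493710 ≈ -1.7222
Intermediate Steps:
x = -13/2 (x = -½*13 = -13/2 ≈ -6.5000)
Q(g) = (-3 + g)/(-13/2 + g) (Q(g) = (g - 3)/(g - 13/2) = (-3 + g)/(-13/2 + g))
((278/(-85))*(Q(-9) + 177) + 483903)/(-35274 - 245364) = ((278/(-85))*(2*(-3 - 9)/(-13 + 2*(-9)) + 177) + 483903)/(-35274 - 245364) = ((278*(-1/85))*(2*(-12)/(-13 - 18) + 177) + 483903)/(-280638) = (-278*(2*(-12)/(-31) + 177)/85 + 483903)*(-1/280638) = (-278*(2*(-1/31)*(-12) + 177)/85 + 483903)*(-1/280638) = (-278*(24/31 + 177)/85 + 483903)*(-1/280638) = (-278/85*5511/31 + 483903)*(-1/280638) = (-1532058/2635 + 483903)*(-1/280638) = (1273552347/2635)*(-1/280638) = -424517449/246493710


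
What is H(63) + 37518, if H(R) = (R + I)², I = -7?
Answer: 40654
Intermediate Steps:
H(R) = (-7 + R)² (H(R) = (R - 7)² = (-7 + R)²)
H(63) + 37518 = (-7 + 63)² + 37518 = 56² + 37518 = 3136 + 37518 = 40654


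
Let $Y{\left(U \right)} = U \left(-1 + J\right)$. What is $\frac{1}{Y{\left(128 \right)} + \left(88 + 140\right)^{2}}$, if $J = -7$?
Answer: $\frac{1}{50960} \approx 1.9623 \cdot 10^{-5}$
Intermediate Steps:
$Y{\left(U \right)} = - 8 U$ ($Y{\left(U \right)} = U \left(-1 - 7\right) = U \left(-8\right) = - 8 U$)
$\frac{1}{Y{\left(128 \right)} + \left(88 + 140\right)^{2}} = \frac{1}{\left(-8\right) 128 + \left(88 + 140\right)^{2}} = \frac{1}{-1024 + 228^{2}} = \frac{1}{-1024 + 51984} = \frac{1}{50960}$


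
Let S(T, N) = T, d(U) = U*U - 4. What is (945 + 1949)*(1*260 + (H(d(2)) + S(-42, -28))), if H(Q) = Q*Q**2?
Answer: 630892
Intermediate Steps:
d(U) = -4 + U**2 (d(U) = U**2 - 4 = -4 + U**2)
H(Q) = Q**3
(945 + 1949)*(1*260 + (H(d(2)) + S(-42, -28))) = (945 + 1949)*(1*260 + ((-4 + 2**2)**3 - 42)) = 2894*(260 + ((-4 + 4)**3 - 42)) = 2894*(260 + (0**3 - 42)) = 2894*(260 + (0 - 42)) = 2894*(260 - 42) = 2894*218 = 630892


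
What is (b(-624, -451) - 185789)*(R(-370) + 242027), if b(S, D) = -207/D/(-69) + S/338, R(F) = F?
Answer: -20248844712530/451 ≈ -4.4898e+10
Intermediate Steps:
b(S, D) = 3/D + S/338 (b(S, D) = -207/D*(-1/69) + S*(1/338) = 3/D + S/338)
(b(-624, -451) - 185789)*(R(-370) + 242027) = ((3/(-451) + (1/338)*(-624)) - 185789)*(-370 + 242027) = ((3*(-1/451) - 24/13) - 185789)*241657 = ((-3/451 - 24/13) - 185789)*241657 = (-10863/5863 - 185789)*241657 = -1089291770/5863*241657 = -20248844712530/451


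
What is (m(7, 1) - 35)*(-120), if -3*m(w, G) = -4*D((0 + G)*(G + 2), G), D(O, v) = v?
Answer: 4040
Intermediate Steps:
m(w, G) = 4*G/3 (m(w, G) = -(-4)*G/3 = 4*G/3)
(m(7, 1) - 35)*(-120) = ((4/3)*1 - 35)*(-120) = (4/3 - 35)*(-120) = -101/3*(-120) = 4040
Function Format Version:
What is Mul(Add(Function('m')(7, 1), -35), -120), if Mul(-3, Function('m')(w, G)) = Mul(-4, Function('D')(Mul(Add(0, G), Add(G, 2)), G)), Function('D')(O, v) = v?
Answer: 4040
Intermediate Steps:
Function('m')(w, G) = Mul(Rational(4, 3), G) (Function('m')(w, G) = Mul(Rational(-1, 3), Mul(-4, G)) = Mul(Rational(4, 3), G))
Mul(Add(Function('m')(7, 1), -35), -120) = Mul(Add(Mul(Rational(4, 3), 1), -35), -120) = Mul(Add(Rational(4, 3), -35), -120) = Mul(Rational(-101, 3), -120) = 4040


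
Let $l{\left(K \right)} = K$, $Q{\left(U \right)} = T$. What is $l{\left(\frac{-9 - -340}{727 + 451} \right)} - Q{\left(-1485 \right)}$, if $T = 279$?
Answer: $- \frac{328331}{1178} \approx -278.72$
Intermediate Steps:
$Q{\left(U \right)} = 279$
$l{\left(\frac{-9 - -340}{727 + 451} \right)} - Q{\left(-1485 \right)} = \frac{-9 - -340}{727 + 451} - 279 = \frac{-9 + 340}{1178} - 279 = 331 \cdot \frac{1}{1178} - 279 = \frac{331}{1178} - 279 = - \frac{328331}{1178}$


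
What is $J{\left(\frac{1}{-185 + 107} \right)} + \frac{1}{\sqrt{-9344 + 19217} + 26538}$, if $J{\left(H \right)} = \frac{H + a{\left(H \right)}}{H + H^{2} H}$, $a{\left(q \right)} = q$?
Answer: $\frac{2856514423886}{1428465049845} - \frac{\sqrt{1097}}{234751857} \approx 1.9997$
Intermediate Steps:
$J{\left(H \right)} = \frac{2 H}{H + H^{3}}$ ($J{\left(H \right)} = \frac{H + H}{H + H^{2} H} = \frac{2 H}{H + H^{3}}$)
$J{\left(\frac{1}{-185 + 107} \right)} + \frac{1}{\sqrt{-9344 + 19217} + 26538} = \frac{2}{1 + \left(\frac{1}{-185 + 107}\right)^{2}} + \frac{1}{\sqrt{-9344 + 19217} + 26538} = \frac{2}{1 + \left(\frac{1}{-78}\right)^{2}} + \frac{1}{\sqrt{9873} + 26538} = \frac{2}{1 + \left(- \frac{1}{78}\right)^{2}} + \frac{1}{3 \sqrt{1097} + 26538} = \frac{2}{1 + \frac{1}{6084}} + \frac{1}{26538 + 3 \sqrt{1097}} = \frac{2}{\frac{6085}{6084}} + \frac{1}{26538 + 3 \sqrt{1097}} = 2 \cdot \frac{6084}{6085} + \frac{1}{26538 + 3 \sqrt{1097}} = \frac{12168}{6085} + \frac{1}{26538 + 3 \sqrt{1097}}$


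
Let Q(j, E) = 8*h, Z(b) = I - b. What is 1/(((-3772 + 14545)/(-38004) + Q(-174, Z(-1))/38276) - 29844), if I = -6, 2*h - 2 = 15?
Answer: -121220092/3617726572571 ≈ -3.3507e-5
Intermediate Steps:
h = 17/2 (h = 1 + (½)*15 = 1 + 15/2 = 17/2 ≈ 8.5000)
Z(b) = -6 - b
Q(j, E) = 68 (Q(j, E) = 8*(17/2) = 68)
1/(((-3772 + 14545)/(-38004) + Q(-174, Z(-1))/38276) - 29844) = 1/(((-3772 + 14545)/(-38004) + 68/38276) - 29844) = 1/((10773*(-1/38004) + 68*(1/38276)) - 29844) = 1/((-3591/12668 + 17/9569) - 29844) = 1/(-34146923/121220092 - 29844) = 1/(-3617726572571/121220092) = -121220092/3617726572571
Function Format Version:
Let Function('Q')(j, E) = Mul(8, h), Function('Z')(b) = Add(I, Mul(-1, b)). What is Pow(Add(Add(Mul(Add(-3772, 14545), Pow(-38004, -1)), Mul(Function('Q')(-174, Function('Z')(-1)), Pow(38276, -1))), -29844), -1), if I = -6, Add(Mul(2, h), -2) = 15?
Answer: Rational(-121220092, 3617726572571) ≈ -3.3507e-5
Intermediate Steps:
h = Rational(17, 2) (h = Add(1, Mul(Rational(1, 2), 15)) = Add(1, Rational(15, 2)) = Rational(17, 2) ≈ 8.5000)
Function('Z')(b) = Add(-6, Mul(-1, b))
Function('Q')(j, E) = 68 (Function('Q')(j, E) = Mul(8, Rational(17, 2)) = 68)
Pow(Add(Add(Mul(Add(-3772, 14545), Pow(-38004, -1)), Mul(Function('Q')(-174, Function('Z')(-1)), Pow(38276, -1))), -29844), -1) = Pow(Add(Add(Mul(Add(-3772, 14545), Pow(-38004, -1)), Mul(68, Pow(38276, -1))), -29844), -1) = Pow(Add(Add(Mul(10773, Rational(-1, 38004)), Mul(68, Rational(1, 38276))), -29844), -1) = Pow(Add(Add(Rational(-3591, 12668), Rational(17, 9569)), -29844), -1) = Pow(Add(Rational(-34146923, 121220092), -29844), -1) = Pow(Rational(-3617726572571, 121220092), -1) = Rational(-121220092, 3617726572571)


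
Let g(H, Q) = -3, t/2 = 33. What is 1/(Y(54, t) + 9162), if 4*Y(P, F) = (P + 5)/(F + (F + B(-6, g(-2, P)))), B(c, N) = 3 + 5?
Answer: 560/5130779 ≈ 0.00010915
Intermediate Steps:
t = 66 (t = 2*33 = 66)
B(c, N) = 8
Y(P, F) = (5 + P)/(4*(8 + 2*F)) (Y(P, F) = ((P + 5)/(F + (F + 8)))/4 = ((5 + P)/(F + (8 + F)))/4 = ((5 + P)/(8 + 2*F))/4 = (5 + P)/(4*(8 + 2*F)))
1/(Y(54, t) + 9162) = 1/((5 + 54)/(8*(4 + 66)) + 9162) = 1/((1/8)*59/70 + 9162) = 1/((1/8)*(1/70)*59 + 9162) = 1/(59/560 + 9162) = 1/(5130779/560) = 560/5130779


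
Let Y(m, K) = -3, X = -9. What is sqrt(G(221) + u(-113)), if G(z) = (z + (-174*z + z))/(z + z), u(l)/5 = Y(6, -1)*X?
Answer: 7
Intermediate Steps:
u(l) = 135 (u(l) = 5*(-3*(-9)) = 5*27 = 135)
G(z) = -86 (G(z) = (z - 173*z)/((2*z)) = (-172*z)*(1/(2*z)) = -86)
sqrt(G(221) + u(-113)) = sqrt(-86 + 135) = sqrt(49) = 7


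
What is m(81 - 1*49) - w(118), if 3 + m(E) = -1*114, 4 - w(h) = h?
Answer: -3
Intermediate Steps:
w(h) = 4 - h
m(E) = -117 (m(E) = -3 - 1*114 = -3 - 114 = -117)
m(81 - 1*49) - w(118) = -117 - (4 - 1*118) = -117 - (4 - 118) = -117 - 1*(-114) = -117 + 114 = -3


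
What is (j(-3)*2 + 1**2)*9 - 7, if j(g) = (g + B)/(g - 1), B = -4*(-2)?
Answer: -41/2 ≈ -20.500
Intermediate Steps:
B = 8
j(g) = (8 + g)/(-1 + g) (j(g) = (g + 8)/(g - 1) = (8 + g)/(-1 + g))
(j(-3)*2 + 1**2)*9 - 7 = (((8 - 3)/(-1 - 3))*2 + 1**2)*9 - 7 = ((5/(-4))*2 + 1)*9 - 7 = (-1/4*5*2 + 1)*9 - 7 = (-5/4*2 + 1)*9 - 7 = (-5/2 + 1)*9 - 7 = -3/2*9 - 7 = -27/2 - 7 = -41/2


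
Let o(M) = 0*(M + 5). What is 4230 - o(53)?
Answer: 4230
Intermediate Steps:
o(M) = 0 (o(M) = 0*(5 + M) = 0)
4230 - o(53) = 4230 - 1*0 = 4230 + 0 = 4230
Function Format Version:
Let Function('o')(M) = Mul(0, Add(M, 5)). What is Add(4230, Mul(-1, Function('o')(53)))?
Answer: 4230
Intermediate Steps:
Function('o')(M) = 0 (Function('o')(M) = Mul(0, Add(5, M)) = 0)
Add(4230, Mul(-1, Function('o')(53))) = Add(4230, Mul(-1, 0)) = Add(4230, 0) = 4230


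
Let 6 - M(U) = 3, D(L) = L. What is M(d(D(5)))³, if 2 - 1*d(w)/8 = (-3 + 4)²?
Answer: 27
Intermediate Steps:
d(w) = 8 (d(w) = 16 - 8*(-3 + 4)² = 16 - 8*1² = 16 - 8*1 = 16 - 8 = 8)
M(U) = 3 (M(U) = 6 - 1*3 = 6 - 3 = 3)
M(d(D(5)))³ = 3³ = 27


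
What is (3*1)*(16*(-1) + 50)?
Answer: 102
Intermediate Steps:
(3*1)*(16*(-1) + 50) = 3*(-16 + 50) = 3*34 = 102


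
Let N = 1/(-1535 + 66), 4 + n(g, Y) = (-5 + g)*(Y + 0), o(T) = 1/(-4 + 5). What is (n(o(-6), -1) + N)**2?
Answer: 1/2157961 ≈ 4.6340e-7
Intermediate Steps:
o(T) = 1 (o(T) = 1/1 = 1)
n(g, Y) = -4 + Y*(-5 + g) (n(g, Y) = -4 + (-5 + g)*(Y + 0) = -4 + (-5 + g)*Y = -4 + Y*(-5 + g))
N = -1/1469 (N = 1/(-1469) = -1/1469 ≈ -0.00068074)
(n(o(-6), -1) + N)**2 = ((-4 - 5*(-1) - 1*1) - 1/1469)**2 = ((-4 + 5 - 1) - 1/1469)**2 = (0 - 1/1469)**2 = (-1/1469)**2 = 1/2157961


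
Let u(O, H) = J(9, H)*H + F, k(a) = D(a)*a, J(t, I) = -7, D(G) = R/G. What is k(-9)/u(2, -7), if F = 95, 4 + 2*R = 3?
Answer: -1/288 ≈ -0.0034722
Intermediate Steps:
R = -1/2 (R = -2 + (1/2)*3 = -2 + 3/2 = -1/2 ≈ -0.50000)
D(G) = -1/(2*G)
k(a) = -1/2 (k(a) = (-1/(2*a))*a = -1/2)
u(O, H) = 95 - 7*H (u(O, H) = -7*H + 95 = 95 - 7*H)
k(-9)/u(2, -7) = -1/(2*(95 - 7*(-7))) = -1/(2*(95 + 49)) = -1/2/144 = -1/2*1/144 = -1/288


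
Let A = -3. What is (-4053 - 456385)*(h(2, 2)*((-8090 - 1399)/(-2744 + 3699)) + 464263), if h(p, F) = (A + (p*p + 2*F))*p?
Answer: -40820248301690/191 ≈ -2.1372e+11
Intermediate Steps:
h(p, F) = p*(-3 + p² + 2*F) (h(p, F) = (-3 + (p*p + 2*F))*p = (-3 + (p² + 2*F))*p = (-3 + p² + 2*F)*p = p*(-3 + p² + 2*F))
(-4053 - 456385)*(h(2, 2)*((-8090 - 1399)/(-2744 + 3699)) + 464263) = (-4053 - 456385)*((2*(-3 + 2² + 2*2))*((-8090 - 1399)/(-2744 + 3699)) + 464263) = -460438*((2*(-3 + 4 + 4))*(-9489/955) + 464263) = -460438*((2*5)*(-9489*1/955) + 464263) = -460438*(10*(-9489/955) + 464263) = -460438*(-18978/191 + 464263) = -460438*88655255/191 = -40820248301690/191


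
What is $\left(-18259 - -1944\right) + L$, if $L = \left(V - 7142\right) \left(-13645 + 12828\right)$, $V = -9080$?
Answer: $13237059$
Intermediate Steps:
$L = 13253374$ ($L = \left(-9080 - 7142\right) \left(-13645 + 12828\right) = \left(-16222\right) \left(-817\right) = 13253374$)
$\left(-18259 - -1944\right) + L = \left(-18259 - -1944\right) + 13253374 = \left(-18259 + 1944\right) + 13253374 = -16315 + 13253374 = 13237059$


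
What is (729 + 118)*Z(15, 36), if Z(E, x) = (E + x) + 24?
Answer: 63525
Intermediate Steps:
Z(E, x) = 24 + E + x
(729 + 118)*Z(15, 36) = (729 + 118)*(24 + 15 + 36) = 847*75 = 63525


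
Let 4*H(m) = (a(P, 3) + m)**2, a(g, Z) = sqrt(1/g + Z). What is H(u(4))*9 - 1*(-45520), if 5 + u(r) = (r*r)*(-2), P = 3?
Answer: 194431/4 - 111*sqrt(30)/2 ≈ 48304.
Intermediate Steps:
u(r) = -5 - 2*r**2 (u(r) = -5 + (r*r)*(-2) = -5 + r**2*(-2) = -5 - 2*r**2)
a(g, Z) = sqrt(Z + 1/g)
H(m) = (m + sqrt(30)/3)**2/4 (H(m) = (sqrt(3 + 1/3) + m)**2/4 = (sqrt(10/3) + m)**2/4 = (sqrt(30)/3 + m)**2/4 = (m + sqrt(30)/3)**2/4)
H(u(4))*9 - 1*(-45520) = ((sqrt(30) + 3*(-5 - 2*4**2))**2/36)*9 - 1*(-45520) = ((sqrt(30) + 3*(-5 - 2*16))**2/36)*9 + 45520 = ((sqrt(30) + 3*(-5 - 32))**2/36)*9 + 45520 = ((sqrt(30) + 3*(-37))**2/36)*9 + 45520 = ((sqrt(30) - 111)**2/36)*9 + 45520 = ((-111 + sqrt(30))**2/36)*9 + 45520 = (-111 + sqrt(30))**2/4 + 45520 = 45520 + (-111 + sqrt(30))**2/4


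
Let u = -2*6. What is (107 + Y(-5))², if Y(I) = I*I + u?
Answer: 14400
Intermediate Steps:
u = -12
Y(I) = -12 + I² (Y(I) = I*I - 12 = I² - 12 = -12 + I²)
(107 + Y(-5))² = (107 + (-12 + (-5)²))² = (107 + (-12 + 25))² = (107 + 13)² = 120² = 14400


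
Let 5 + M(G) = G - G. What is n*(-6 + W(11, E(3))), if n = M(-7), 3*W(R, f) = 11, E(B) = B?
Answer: 35/3 ≈ 11.667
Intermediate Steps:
M(G) = -5 (M(G) = -5 + (G - G) = -5 + 0 = -5)
W(R, f) = 11/3 (W(R, f) = (⅓)*11 = 11/3)
n = -5
n*(-6 + W(11, E(3))) = -5*(-6 + 11/3) = -5*(-7/3) = 35/3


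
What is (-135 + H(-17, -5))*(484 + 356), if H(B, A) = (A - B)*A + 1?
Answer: -162960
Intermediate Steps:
H(B, A) = 1 + A*(A - B) (H(B, A) = A*(A - B) + 1 = 1 + A*(A - B))
(-135 + H(-17, -5))*(484 + 356) = (-135 + (1 + (-5)² - 1*(-5)*(-17)))*(484 + 356) = (-135 + (1 + 25 - 85))*840 = (-135 - 59)*840 = -194*840 = -162960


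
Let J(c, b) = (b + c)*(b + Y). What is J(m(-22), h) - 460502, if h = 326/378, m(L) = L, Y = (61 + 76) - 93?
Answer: -16483465547/35721 ≈ -4.6145e+5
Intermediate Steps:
Y = 44 (Y = 137 - 93 = 44)
h = 163/189 (h = 326*(1/378) = 163/189 ≈ 0.86243)
J(c, b) = (44 + b)*(b + c) (J(c, b) = (b + c)*(b + 44) = (b + c)*(44 + b) = (44 + b)*(b + c))
J(m(-22), h) - 460502 = ((163/189)² + 44*(163/189) + 44*(-22) + (163/189)*(-22)) - 460502 = (26569/35721 + 7172/189 - 968 - 3586/189) - 460502 = -33873605/35721 - 460502 = -16483465547/35721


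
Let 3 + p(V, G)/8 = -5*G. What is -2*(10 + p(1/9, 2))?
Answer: 188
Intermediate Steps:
p(V, G) = -24 - 40*G (p(V, G) = -24 + 8*(-5*G) = -24 - 40*G)
-2*(10 + p(1/9, 2)) = -2*(10 + (-24 - 40*2)) = -2*(10 + (-24 - 80)) = -2*(10 - 104) = -2*(-94) = 188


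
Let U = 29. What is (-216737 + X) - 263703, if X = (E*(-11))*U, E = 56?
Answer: -498304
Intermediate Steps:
X = -17864 (X = (56*(-11))*29 = -616*29 = -17864)
(-216737 + X) - 263703 = (-216737 - 17864) - 263703 = -234601 - 263703 = -498304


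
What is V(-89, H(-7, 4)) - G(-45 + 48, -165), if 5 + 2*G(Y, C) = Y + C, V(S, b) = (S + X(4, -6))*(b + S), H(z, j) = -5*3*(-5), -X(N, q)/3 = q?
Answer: 2155/2 ≈ 1077.5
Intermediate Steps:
X(N, q) = -3*q
H(z, j) = 75 (H(z, j) = -15*(-5) = 75)
V(S, b) = (18 + S)*(S + b) (V(S, b) = (S - 3*(-6))*(b + S) = (S + 18)*(S + b) = (18 + S)*(S + b))
G(Y, C) = -5/2 + C/2 + Y/2 (G(Y, C) = -5/2 + (Y + C)/2 = -5/2 + (C + Y)/2 = -5/2 + (C/2 + Y/2) = -5/2 + C/2 + Y/2)
V(-89, H(-7, 4)) - G(-45 + 48, -165) = ((-89)² + 18*(-89) + 18*75 - 89*75) - (-5/2 + (½)*(-165) + (-45 + 48)/2) = (7921 - 1602 + 1350 - 6675) - (-5/2 - 165/2 + (½)*3) = 994 - (-5/2 - 165/2 + 3/2) = 994 - 1*(-167/2) = 994 + 167/2 = 2155/2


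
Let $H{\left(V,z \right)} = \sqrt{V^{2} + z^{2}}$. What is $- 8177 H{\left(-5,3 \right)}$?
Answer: $- 8177 \sqrt{34} \approx -47680.0$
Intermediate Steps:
$- 8177 H{\left(-5,3 \right)} = - 8177 \sqrt{\left(-5\right)^{2} + 3^{2}} = - 8177 \sqrt{25 + 9} = - 8177 \sqrt{34}$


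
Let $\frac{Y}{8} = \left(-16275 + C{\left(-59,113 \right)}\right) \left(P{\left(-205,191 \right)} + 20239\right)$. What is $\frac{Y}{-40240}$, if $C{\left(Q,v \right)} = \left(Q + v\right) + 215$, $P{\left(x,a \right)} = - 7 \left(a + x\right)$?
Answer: $\frac{162757011}{2515} \approx 64715.0$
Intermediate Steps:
$P{\left(x,a \right)} = - 7 a - 7 x$
$C{\left(Q,v \right)} = 215 + Q + v$
$Y = -2604112176$ ($Y = 8 \left(-16275 + \left(215 - 59 + 113\right)\right) \left(\left(\left(-7\right) 191 - -1435\right) + 20239\right) = 8 \left(-16275 + 269\right) \left(\left(-1337 + 1435\right) + 20239\right) = 8 \left(- 16006 \left(98 + 20239\right)\right) = 8 \left(\left(-16006\right) 20337\right) = 8 \left(-325514022\right) = -2604112176$)
$\frac{Y}{-40240} = - \frac{2604112176}{-40240} = \left(-2604112176\right) \left(- \frac{1}{40240}\right) = \frac{162757011}{2515}$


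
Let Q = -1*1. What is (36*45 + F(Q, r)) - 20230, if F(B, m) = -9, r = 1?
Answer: -18619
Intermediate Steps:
Q = -1
(36*45 + F(Q, r)) - 20230 = (36*45 - 9) - 20230 = (1620 - 9) - 20230 = 1611 - 20230 = -18619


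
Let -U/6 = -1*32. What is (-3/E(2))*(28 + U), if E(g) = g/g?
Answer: -660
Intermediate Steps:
E(g) = 1
U = 192 (U = -(-6)*32 = -6*(-32) = 192)
(-3/E(2))*(28 + U) = (-3/1)*(28 + 192) = -3*1*220 = -3*220 = -660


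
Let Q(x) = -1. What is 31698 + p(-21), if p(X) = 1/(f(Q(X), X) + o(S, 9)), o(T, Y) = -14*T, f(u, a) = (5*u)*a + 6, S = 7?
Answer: 412075/13 ≈ 31698.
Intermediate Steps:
f(u, a) = 6 + 5*a*u (f(u, a) = 5*a*u + 6 = 6 + 5*a*u)
p(X) = 1/(-92 - 5*X) (p(X) = 1/((6 + 5*X*(-1)) - 14*7) = 1/((6 - 5*X) - 98) = 1/(-92 - 5*X))
31698 + p(-21) = 31698 + 1/(-92 - 5*(-21)) = 31698 + 1/(-92 + 105) = 31698 + 1/13 = 412075/13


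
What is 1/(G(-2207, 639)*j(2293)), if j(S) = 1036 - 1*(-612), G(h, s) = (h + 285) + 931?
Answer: -1/1633168 ≈ -6.1231e-7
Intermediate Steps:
G(h, s) = 1216 + h (G(h, s) = (285 + h) + 931 = 1216 + h)
j(S) = 1648 (j(S) = 1036 + 612 = 1648)
1/(G(-2207, 639)*j(2293)) = 1/((1216 - 2207)*1648) = (1/1648)/(-991) = -1/991*1/1648 = -1/1633168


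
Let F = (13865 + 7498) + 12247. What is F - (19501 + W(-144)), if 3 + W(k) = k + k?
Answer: 14400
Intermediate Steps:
W(k) = -3 + 2*k (W(k) = -3 + (k + k) = -3 + 2*k)
F = 33610 (F = 21363 + 12247 = 33610)
F - (19501 + W(-144)) = 33610 - (19501 + (-3 + 2*(-144))) = 33610 - (19501 + (-3 - 288)) = 33610 - (19501 - 291) = 33610 - 1*19210 = 33610 - 19210 = 14400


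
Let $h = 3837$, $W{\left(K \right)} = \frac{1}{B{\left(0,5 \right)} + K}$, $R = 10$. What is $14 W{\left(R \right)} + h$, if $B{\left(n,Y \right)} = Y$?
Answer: $\frac{57569}{15} \approx 3837.9$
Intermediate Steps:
$W{\left(K \right)} = \frac{1}{5 + K}$
$14 W{\left(R \right)} + h = \frac{14}{5 + 10} + 3837 = \frac{14}{15} + 3837 = \frac{57569}{15}$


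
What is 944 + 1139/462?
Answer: 437267/462 ≈ 946.46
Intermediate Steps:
944 + 1139/462 = 437267/462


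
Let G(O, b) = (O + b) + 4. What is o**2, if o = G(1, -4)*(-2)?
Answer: 4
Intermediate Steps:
G(O, b) = 4 + O + b
o = -2 (o = (4 + 1 - 4)*(-2) = 1*(-2) = -2)
o**2 = (-2)**2 = 4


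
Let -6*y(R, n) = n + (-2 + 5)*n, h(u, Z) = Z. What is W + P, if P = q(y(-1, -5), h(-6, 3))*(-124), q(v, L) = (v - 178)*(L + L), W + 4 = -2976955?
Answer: -2847007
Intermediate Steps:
W = -2976959 (W = -4 - 2976955 = -2976959)
y(R, n) = -2*n/3 (y(R, n) = -(n + (-2 + 5)*n)/6 = -(n + 3*n)/6 = -2*n/3)
q(v, L) = 2*L*(-178 + v) (q(v, L) = (-178 + v)*(2*L) = 2*L*(-178 + v))
P = 129952 (P = (2*3*(-178 - 2/3*(-5)))*(-124) = (2*3*(-178 + 10/3))*(-124) = (2*3*(-524/3))*(-124) = -1048*(-124) = 129952)
W + P = -2976959 + 129952 = -2847007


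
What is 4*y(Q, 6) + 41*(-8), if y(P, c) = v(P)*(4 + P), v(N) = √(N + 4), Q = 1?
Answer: -328 + 20*√5 ≈ -283.28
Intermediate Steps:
v(N) = √(4 + N)
y(P, c) = (4 + P)^(3/2) (y(P, c) = √(4 + P)*(4 + P) = (4 + P)^(3/2))
4*y(Q, 6) + 41*(-8) = 4*(4 + 1)^(3/2) + 41*(-8) = 4*5^(3/2) - 328 = 4*(5*√5) - 328 = 20*√5 - 328 = -328 + 20*√5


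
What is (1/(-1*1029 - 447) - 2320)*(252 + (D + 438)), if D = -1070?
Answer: 325310495/369 ≈ 8.8160e+5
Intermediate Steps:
(1/(-1*1029 - 447) - 2320)*(252 + (D + 438)) = (1/(-1*1029 - 447) - 2320)*(252 + (-1070 + 438)) = (1/(-1029 - 447) - 2320)*(252 - 632) = (1/(-1476) - 2320)*(-380) = (-1/1476 - 2320)*(-380) = -3424321/1476*(-380) = 325310495/369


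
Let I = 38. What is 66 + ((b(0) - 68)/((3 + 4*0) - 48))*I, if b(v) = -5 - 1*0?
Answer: 5744/45 ≈ 127.64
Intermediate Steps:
b(v) = -5 (b(v) = -5 + 0 = -5)
66 + ((b(0) - 68)/((3 + 4*0) - 48))*I = 66 + ((-5 - 68)/((3 + 4*0) - 48))*38 = 66 - 73/((3 + 0) - 48)*38 = 66 - 73/(3 - 48)*38 = 66 - 73/(-45)*38 = 66 - 73*(-1/45)*38 = 66 + (73/45)*38 = 66 + 2774/45 = 5744/45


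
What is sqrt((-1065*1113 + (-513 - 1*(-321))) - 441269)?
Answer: I*sqrt(1626806) ≈ 1275.5*I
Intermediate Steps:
sqrt((-1065*1113 + (-513 - 1*(-321))) - 441269) = sqrt((-1185345 + (-513 + 321)) - 441269) = sqrt((-1185345 - 192) - 441269) = sqrt(-1185537 - 441269) = sqrt(-1626806) = I*sqrt(1626806)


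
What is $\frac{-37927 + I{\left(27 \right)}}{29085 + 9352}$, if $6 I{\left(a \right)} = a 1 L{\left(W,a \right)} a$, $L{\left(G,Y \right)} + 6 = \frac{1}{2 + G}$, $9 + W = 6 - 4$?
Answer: $- \frac{386803}{384370} \approx -1.0063$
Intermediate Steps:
$W = -7$ ($W = -9 + \left(6 - 4\right) = -9 + 2 = -7$)
$L{\left(G,Y \right)} = -6 + \frac{1}{2 + G}$
$I{\left(a \right)} = - \frac{31 a^{2}}{30}$ ($I{\left(a \right)} = \frac{a 1 \frac{-11 - -42}{2 - 7} a}{6} = \frac{a \frac{-11 + 42}{-5} a}{6} = \frac{a \left(\left(- \frac{1}{5}\right) 31\right) a}{6} = \frac{a \left(- \frac{31}{5}\right) a}{6} = \frac{- \frac{31 a}{5} a}{6} = \frac{\left(- \frac{31}{5}\right) a^{2}}{6} = - \frac{31 a^{2}}{30}$)
$\frac{-37927 + I{\left(27 \right)}}{29085 + 9352} = \frac{-37927 - \frac{31 \cdot 27^{2}}{30}}{29085 + 9352} = \frac{-37927 - \frac{7533}{10}}{38437} = \left(-37927 - \frac{7533}{10}\right) \frac{1}{38437} = \left(- \frac{386803}{10}\right) \frac{1}{38437} = - \frac{386803}{384370}$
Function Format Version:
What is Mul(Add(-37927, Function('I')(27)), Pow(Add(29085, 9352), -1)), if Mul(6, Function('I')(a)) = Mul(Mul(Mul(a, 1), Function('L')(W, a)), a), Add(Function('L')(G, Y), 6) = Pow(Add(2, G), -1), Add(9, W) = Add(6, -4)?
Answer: Rational(-386803, 384370) ≈ -1.0063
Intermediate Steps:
W = -7 (W = Add(-9, Add(6, -4)) = Add(-9, 2) = -7)
Function('L')(G, Y) = Add(-6, Pow(Add(2, G), -1))
Function('I')(a) = Mul(Rational(-31, 30), Pow(a, 2)) (Function('I')(a) = Mul(Rational(1, 6), Mul(Mul(Mul(a, 1), Mul(Pow(Add(2, -7), -1), Add(-11, Mul(-6, -7)))), a)) = Mul(Rational(1, 6), Mul(Mul(a, Mul(Pow(-5, -1), Add(-11, 42))), a)) = Mul(Rational(1, 6), Mul(Mul(a, Mul(Rational(-1, 5), 31)), a)) = Mul(Rational(1, 6), Mul(Mul(a, Rational(-31, 5)), a)) = Mul(Rational(1, 6), Mul(Mul(Rational(-31, 5), a), a)) = Mul(Rational(1, 6), Mul(Rational(-31, 5), Pow(a, 2))) = Mul(Rational(-31, 30), Pow(a, 2)))
Mul(Add(-37927, Function('I')(27)), Pow(Add(29085, 9352), -1)) = Mul(Add(-37927, Mul(Rational(-31, 30), Pow(27, 2))), Pow(Add(29085, 9352), -1)) = Mul(Add(-37927, Mul(Rational(-31, 30), 729)), Pow(38437, -1)) = Mul(Add(-37927, Rational(-7533, 10)), Rational(1, 38437)) = Mul(Rational(-386803, 10), Rational(1, 38437)) = Rational(-386803, 384370)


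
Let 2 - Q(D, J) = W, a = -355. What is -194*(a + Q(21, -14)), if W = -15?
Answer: 65572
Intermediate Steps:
Q(D, J) = 17 (Q(D, J) = 2 - 1*(-15) = 2 + 15 = 17)
-194*(a + Q(21, -14)) = -194*(-355 + 17) = -194*(-338) = 65572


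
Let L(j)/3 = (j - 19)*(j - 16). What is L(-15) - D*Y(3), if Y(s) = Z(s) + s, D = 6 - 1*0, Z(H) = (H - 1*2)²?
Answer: 3138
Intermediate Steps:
L(j) = 3*(-19 + j)*(-16 + j) (L(j) = 3*((j - 19)*(j - 16)) = 3*((-19 + j)*(-16 + j)) = 3*(-19 + j)*(-16 + j))
Z(H) = (-2 + H)² (Z(H) = (H - 2)² = (-2 + H)²)
D = 6 (D = 6 + 0 = 6)
Y(s) = s + (-2 + s)² (Y(s) = (-2 + s)² + s = s + (-2 + s)²)
L(-15) - D*Y(3) = (912 - 105*(-15) + 3*(-15)²) - 6*(3 + (-2 + 3)²) = (912 + 1575 + 3*225) - 6*(3 + 1²) = (912 + 1575 + 675) - 6*(3 + 1) = 3162 - 6*4 = 3162 - 1*24 = 3162 - 24 = 3138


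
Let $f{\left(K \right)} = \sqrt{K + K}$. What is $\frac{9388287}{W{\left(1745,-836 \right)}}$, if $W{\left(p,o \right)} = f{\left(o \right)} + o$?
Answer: $- \frac{9388287}{838} - \frac{9388287 i \sqrt{418}}{350284} \approx -11203.0 - 547.97 i$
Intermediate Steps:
$f{\left(K \right)} = \sqrt{2} \sqrt{K}$ ($f{\left(K \right)} = \sqrt{2 K} = \sqrt{2} \sqrt{K}$)
$W{\left(p,o \right)} = o + \sqrt{2} \sqrt{o}$ ($W{\left(p,o \right)} = \sqrt{2} \sqrt{o} + o = o + \sqrt{2} \sqrt{o}$)
$\frac{9388287}{W{\left(1745,-836 \right)}} = \frac{9388287}{-836 + \sqrt{2} \sqrt{-836}} = \frac{9388287}{-836 + \sqrt{2} \cdot 2 i \sqrt{209}} = \frac{9388287}{-836 + 2 i \sqrt{418}}$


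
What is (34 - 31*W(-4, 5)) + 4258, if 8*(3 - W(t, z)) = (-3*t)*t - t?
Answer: 8057/2 ≈ 4028.5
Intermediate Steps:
W(t, z) = 3 + t/8 + 3*t²/8 (W(t, z) = 3 - ((-3*t)*t - t)/8 = 3 - (-3*t² - t)/8 = 3 - (-t - 3*t²)/8 = 3 + (t/8 + 3*t²/8) = 3 + t/8 + 3*t²/8)
(34 - 31*W(-4, 5)) + 4258 = (34 - 31*(3 + (⅛)*(-4) + (3/8)*(-4)²)) + 4258 = (34 - 31*(3 - ½ + (3/8)*16)) + 4258 = (34 - 31*(3 - ½ + 6)) + 4258 = (34 - 31*17/2) + 4258 = (34 - 527/2) + 4258 = -459/2 + 4258 = 8057/2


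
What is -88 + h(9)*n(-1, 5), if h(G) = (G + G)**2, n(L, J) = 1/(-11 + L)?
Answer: -115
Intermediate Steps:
h(G) = 4*G**2 (h(G) = (2*G)**2 = 4*G**2)
-88 + h(9)*n(-1, 5) = -88 + (4*9**2)/(-11 - 1) = -88 + (4*81)/(-12) = -88 + 324*(-1/12) = -88 - 27 = -115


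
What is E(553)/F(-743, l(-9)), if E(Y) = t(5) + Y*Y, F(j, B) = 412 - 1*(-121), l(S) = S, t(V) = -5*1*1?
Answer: 305804/533 ≈ 573.74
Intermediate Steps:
t(V) = -5 (t(V) = -5*1 = -5)
F(j, B) = 533 (F(j, B) = 412 + 121 = 533)
E(Y) = -5 + Y**2 (E(Y) = -5 + Y*Y = -5 + Y**2)
E(553)/F(-743, l(-9)) = (-5 + 553**2)/533 = (-5 + 305809)*(1/533) = 305804*(1/533) = 305804/533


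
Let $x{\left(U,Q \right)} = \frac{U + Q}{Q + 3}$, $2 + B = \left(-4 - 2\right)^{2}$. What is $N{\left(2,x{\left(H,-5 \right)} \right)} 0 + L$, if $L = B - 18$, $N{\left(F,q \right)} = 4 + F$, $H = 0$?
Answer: $16$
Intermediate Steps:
$B = 34$ ($B = -2 + \left(-4 - 2\right)^{2} = -2 + \left(-6\right)^{2} = -2 + 36 = 34$)
$x{\left(U,Q \right)} = \frac{Q + U}{3 + Q}$
$L = 16$ ($L = 34 - 18 = 16$)
$N{\left(2,x{\left(H,-5 \right)} \right)} 0 + L = \left(4 + 2\right) 0 + 16 = 6 \cdot 0 + 16 = 0 + 16 = 16$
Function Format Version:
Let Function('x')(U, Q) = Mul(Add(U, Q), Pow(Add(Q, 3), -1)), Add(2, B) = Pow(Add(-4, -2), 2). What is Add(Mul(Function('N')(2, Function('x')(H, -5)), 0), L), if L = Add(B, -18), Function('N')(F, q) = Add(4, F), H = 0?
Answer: 16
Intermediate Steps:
B = 34 (B = Add(-2, Pow(Add(-4, -2), 2)) = Add(-2, Pow(-6, 2)) = Add(-2, 36) = 34)
Function('x')(U, Q) = Mul(Pow(Add(3, Q), -1), Add(Q, U)) (Function('x')(U, Q) = Mul(Add(Q, U), Pow(Add(3, Q), -1)) = Mul(Pow(Add(3, Q), -1), Add(Q, U)))
L = 16 (L = Add(34, -18) = 16)
Add(Mul(Function('N')(2, Function('x')(H, -5)), 0), L) = Add(Mul(Add(4, 2), 0), 16) = Add(Mul(6, 0), 16) = Add(0, 16) = 16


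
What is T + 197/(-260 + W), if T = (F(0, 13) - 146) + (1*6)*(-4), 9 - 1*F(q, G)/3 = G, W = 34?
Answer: -41329/226 ≈ -182.87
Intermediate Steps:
F(q, G) = 27 - 3*G
T = -182 (T = ((27 - 3*13) - 146) + (1*6)*(-4) = ((27 - 39) - 146) + 6*(-4) = (-12 - 146) - 24 = -158 - 24 = -182)
T + 197/(-260 + W) = -182 + 197/(-260 + 34) = -182 + 197/(-226) = -182 + 197*(-1/226) = -182 - 197/226 = -41329/226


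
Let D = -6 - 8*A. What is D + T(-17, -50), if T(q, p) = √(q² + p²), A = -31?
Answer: 242 + √2789 ≈ 294.81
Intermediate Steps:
T(q, p) = √(p² + q²)
D = 242 (D = -6 - 8*(-31) = -6 + 248 = 242)
D + T(-17, -50) = 242 + √((-50)² + (-17)²) = 242 + √(2500 + 289) = 242 + √2789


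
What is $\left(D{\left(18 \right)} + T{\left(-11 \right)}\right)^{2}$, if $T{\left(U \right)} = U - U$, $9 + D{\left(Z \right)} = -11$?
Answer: $400$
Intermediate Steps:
$D{\left(Z \right)} = -20$ ($D{\left(Z \right)} = -9 - 11 = -20$)
$T{\left(U \right)} = 0$
$\left(D{\left(18 \right)} + T{\left(-11 \right)}\right)^{2} = \left(-20 + 0\right)^{2} = \left(-20\right)^{2} = 400$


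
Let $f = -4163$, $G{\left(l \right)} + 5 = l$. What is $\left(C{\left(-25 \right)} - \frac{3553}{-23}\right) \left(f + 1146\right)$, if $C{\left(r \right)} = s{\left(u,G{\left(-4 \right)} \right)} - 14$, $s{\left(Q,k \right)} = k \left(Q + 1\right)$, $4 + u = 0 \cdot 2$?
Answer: $- \frac{11621484}{23} \approx -5.0528 \cdot 10^{5}$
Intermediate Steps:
$G{\left(l \right)} = -5 + l$
$u = -4$ ($u = -4 + 0 \cdot 2 = -4 + 0 = -4$)
$s{\left(Q,k \right)} = k \left(1 + Q\right)$
$C{\left(r \right)} = 13$ ($C{\left(r \right)} = \left(-5 - 4\right) \left(1 - 4\right) - 14 = \left(-9\right) \left(-3\right) - 14 = 27 - 14 = 13$)
$\left(C{\left(-25 \right)} - \frac{3553}{-23}\right) \left(f + 1146\right) = \left(13 - \frac{3553}{-23}\right) \left(-4163 + 1146\right) = \left(13 - - \frac{3553}{23}\right) \left(-3017\right) = \left(13 + \frac{3553}{23}\right) \left(-3017\right) = \frac{3852}{23} \left(-3017\right) = - \frac{11621484}{23}$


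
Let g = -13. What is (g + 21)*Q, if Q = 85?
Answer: 680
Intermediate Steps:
(g + 21)*Q = (-13 + 21)*85 = 8*85 = 680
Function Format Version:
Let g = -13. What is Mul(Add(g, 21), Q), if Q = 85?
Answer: 680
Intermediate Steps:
Mul(Add(g, 21), Q) = Mul(Add(-13, 21), 85) = Mul(8, 85) = 680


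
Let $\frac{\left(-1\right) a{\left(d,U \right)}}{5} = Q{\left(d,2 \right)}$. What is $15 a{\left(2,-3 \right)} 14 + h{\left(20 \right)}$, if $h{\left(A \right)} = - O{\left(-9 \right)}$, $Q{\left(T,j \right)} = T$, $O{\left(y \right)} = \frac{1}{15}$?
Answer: $- \frac{31501}{15} \approx -2100.1$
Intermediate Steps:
$O{\left(y \right)} = \frac{1}{15}$
$a{\left(d,U \right)} = - 5 d$
$h{\left(A \right)} = - \frac{1}{15}$ ($h{\left(A \right)} = \left(-1\right) \frac{1}{15} = - \frac{1}{15}$)
$15 a{\left(2,-3 \right)} 14 + h{\left(20 \right)} = 15 \left(\left(-5\right) 2\right) 14 - \frac{1}{15} = 15 \left(-10\right) 14 - \frac{1}{15} = \left(-150\right) 14 - \frac{1}{15} = -2100 - \frac{1}{15} = - \frac{31501}{15}$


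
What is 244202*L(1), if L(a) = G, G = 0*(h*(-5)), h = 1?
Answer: 0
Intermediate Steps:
G = 0 (G = 0*(1*(-5)) = 0*(-5) = 0)
L(a) = 0
244202*L(1) = 244202*0 = 0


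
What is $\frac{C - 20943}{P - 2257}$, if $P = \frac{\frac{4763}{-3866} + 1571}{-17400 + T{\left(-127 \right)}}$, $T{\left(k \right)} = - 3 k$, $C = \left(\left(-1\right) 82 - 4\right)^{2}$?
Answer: $\frac{891331015338}{148506408401} \approx 6.002$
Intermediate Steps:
$C = 7396$ ($C = \left(-82 - 4\right)^{2} = \left(-86\right)^{2} = 7396$)
$P = - \frac{6068723}{65795454}$ ($P = \frac{\frac{4763}{-3866} + 1571}{-17400 - -381} = \frac{4763 \left(- \frac{1}{3866}\right) + 1571}{-17400 + 381} = \frac{- \frac{4763}{3866} + 1571}{-17019} = \frac{6068723}{3866} \left(- \frac{1}{17019}\right) = - \frac{6068723}{65795454} \approx -0.092236$)
$\frac{C - 20943}{P - 2257} = \frac{7396 - 20943}{- \frac{6068723}{65795454} - 2257} = - \frac{13547}{- \frac{148506408401}{65795454}} = \left(-13547\right) \left(- \frac{65795454}{148506408401}\right) = \frac{891331015338}{148506408401}$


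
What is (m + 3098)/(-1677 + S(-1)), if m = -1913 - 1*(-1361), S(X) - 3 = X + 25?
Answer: -1273/825 ≈ -1.5430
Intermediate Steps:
S(X) = 28 + X (S(X) = 3 + (X + 25) = 3 + (25 + X) = 28 + X)
m = -552 (m = -1913 + 1361 = -552)
(m + 3098)/(-1677 + S(-1)) = (-552 + 3098)/(-1677 + (28 - 1)) = 2546/(-1677 + 27) = 2546/(-1650) = 2546*(-1/1650) = -1273/825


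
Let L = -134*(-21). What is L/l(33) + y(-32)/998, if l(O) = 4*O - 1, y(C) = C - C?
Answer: 2814/131 ≈ 21.481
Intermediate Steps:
y(C) = 0
l(O) = -1 + 4*O
L = 2814
L/l(33) + y(-32)/998 = 2814/(-1 + 4*33) + 0/998 = 2814/(-1 + 132) + 0*(1/998) = 2814/131 + 0 = 2814/131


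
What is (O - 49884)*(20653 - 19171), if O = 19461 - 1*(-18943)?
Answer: -17013360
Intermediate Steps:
O = 38404 (O = 19461 + 18943 = 38404)
(O - 49884)*(20653 - 19171) = (38404 - 49884)*(20653 - 19171) = -11480*1482 = -17013360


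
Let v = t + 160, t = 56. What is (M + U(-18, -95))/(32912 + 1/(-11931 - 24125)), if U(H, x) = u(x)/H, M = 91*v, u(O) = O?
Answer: 6380163284/10680075639 ≈ 0.59739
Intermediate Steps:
v = 216 (v = 56 + 160 = 216)
M = 19656 (M = 91*216 = 19656)
U(H, x) = x/H
(M + U(-18, -95))/(32912 + 1/(-11931 - 24125)) = (19656 - 95/(-18))/(32912 + 1/(-11931 - 24125)) = (19656 - 95*(-1/18))/(32912 + 1/(-36056)) = (19656 + 95/18)/(32912 - 1/36056) = 353903/(18*(1186675071/36056)) = (353903/18)*(36056/1186675071) = 6380163284/10680075639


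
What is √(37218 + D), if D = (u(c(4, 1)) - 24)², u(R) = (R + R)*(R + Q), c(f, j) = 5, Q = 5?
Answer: √42994 ≈ 207.35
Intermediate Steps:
u(R) = 2*R*(5 + R) (u(R) = (R + R)*(R + 5) = (2*R)*(5 + R) = 2*R*(5 + R))
D = 5776 (D = (2*5*(5 + 5) - 24)² = (2*5*10 - 24)² = (100 - 24)² = 76² = 5776)
√(37218 + D) = √(37218 + 5776) = √42994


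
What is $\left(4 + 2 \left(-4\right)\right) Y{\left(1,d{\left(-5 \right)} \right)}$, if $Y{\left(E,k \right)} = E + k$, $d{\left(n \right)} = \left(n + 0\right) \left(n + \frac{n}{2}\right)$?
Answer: $-154$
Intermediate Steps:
$d{\left(n \right)} = \frac{3 n^{2}}{2}$ ($d{\left(n \right)} = n \left(n + n \frac{1}{2}\right) = n \left(n + \frac{n}{2}\right) = n \frac{3 n}{2} = \frac{3 n^{2}}{2}$)
$\left(4 + 2 \left(-4\right)\right) Y{\left(1,d{\left(-5 \right)} \right)} = \left(4 + 2 \left(-4\right)\right) \left(1 + \frac{3 \left(-5\right)^{2}}{2}\right) = \left(4 - 8\right) \left(1 + \frac{3}{2} \cdot 25\right) = - 4 \left(1 + \frac{75}{2}\right) = \left(-4\right) \frac{77}{2} = -154$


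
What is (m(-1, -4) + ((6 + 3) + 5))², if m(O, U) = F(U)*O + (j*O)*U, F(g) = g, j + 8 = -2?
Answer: 484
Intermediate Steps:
j = -10 (j = -8 - 2 = -10)
m(O, U) = -9*O*U (m(O, U) = U*O + (-10*O)*U = O*U - 10*O*U = -9*O*U)
(m(-1, -4) + ((6 + 3) + 5))² = (-9*(-1)*(-4) + ((6 + 3) + 5))² = (-36 + (9 + 5))² = (-36 + 14)² = (-22)² = 484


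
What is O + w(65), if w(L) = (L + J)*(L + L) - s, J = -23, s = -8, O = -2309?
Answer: 3159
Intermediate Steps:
w(L) = 8 + 2*L*(-23 + L) (w(L) = (L - 23)*(L + L) - 1*(-8) = (-23 + L)*(2*L) + 8 = 2*L*(-23 + L) + 8 = 8 + 2*L*(-23 + L))
O + w(65) = -2309 + (8 - 46*65 + 2*65²) = -2309 + (8 - 2990 + 2*4225) = -2309 + (8 - 2990 + 8450) = -2309 + 5468 = 3159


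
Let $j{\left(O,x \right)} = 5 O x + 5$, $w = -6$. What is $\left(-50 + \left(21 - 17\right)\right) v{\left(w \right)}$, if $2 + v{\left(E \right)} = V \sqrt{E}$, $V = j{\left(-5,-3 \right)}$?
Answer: $92 - 3680 i \sqrt{6} \approx 92.0 - 9014.1 i$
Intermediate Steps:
$j{\left(O,x \right)} = 5 + 5 O x$ ($j{\left(O,x \right)} = 5 O x + 5 = 5 + 5 O x$)
$V = 80$ ($V = 5 + 5 \left(-5\right) \left(-3\right) = 5 + 75 = 80$)
$v{\left(E \right)} = -2 + 80 \sqrt{E}$
$\left(-50 + \left(21 - 17\right)\right) v{\left(w \right)} = \left(-50 + \left(21 - 17\right)\right) \left(-2 + 80 \sqrt{-6}\right) = \left(-50 + \left(21 - 17\right)\right) \left(-2 + 80 i \sqrt{6}\right) = \left(-50 + 4\right) \left(-2 + 80 i \sqrt{6}\right) = - 46 \left(-2 + 80 i \sqrt{6}\right) = 92 - 3680 i \sqrt{6}$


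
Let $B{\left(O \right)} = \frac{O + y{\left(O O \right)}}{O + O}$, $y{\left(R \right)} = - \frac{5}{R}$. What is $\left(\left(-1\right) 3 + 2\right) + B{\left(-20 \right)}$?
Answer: $- \frac{1599}{3200} \approx -0.49969$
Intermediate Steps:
$B{\left(O \right)} = \frac{O - \frac{5}{O^{2}}}{2 O}$ ($B{\left(O \right)} = \frac{O - \frac{5}{O O}}{O + O} = \frac{O - \frac{5}{O^{2}}}{2 O}$)
$\left(\left(-1\right) 3 + 2\right) + B{\left(-20 \right)} = \left(\left(-1\right) 3 + 2\right) + \frac{-5 + \left(-20\right)^{3}}{2 \left(-8000\right)} = \left(-3 + 2\right) + \frac{1}{2} \left(- \frac{1}{8000}\right) \left(-5 - 8000\right) = -1 + \frac{1}{2} \left(- \frac{1}{8000}\right) \left(-8005\right) = -1 + \frac{1601}{3200} = - \frac{1599}{3200}$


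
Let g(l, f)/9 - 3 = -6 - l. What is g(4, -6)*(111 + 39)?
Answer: -9450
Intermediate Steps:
g(l, f) = -27 - 9*l (g(l, f) = 27 + 9*(-6 - l) = 27 + (-54 - 9*l) = -27 - 9*l)
g(4, -6)*(111 + 39) = (-27 - 9*4)*(111 + 39) = (-27 - 36)*150 = -63*150 = -9450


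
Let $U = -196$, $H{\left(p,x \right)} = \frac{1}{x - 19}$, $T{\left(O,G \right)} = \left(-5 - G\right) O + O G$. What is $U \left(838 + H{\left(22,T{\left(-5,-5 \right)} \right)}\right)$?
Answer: $- \frac{492842}{3} \approx -1.6428 \cdot 10^{5}$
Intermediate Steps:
$T{\left(O,G \right)} = G O + O \left(-5 - G\right)$ ($T{\left(O,G \right)} = O \left(-5 - G\right) + G O = G O + O \left(-5 - G\right)$)
$H{\left(p,x \right)} = \frac{1}{-19 + x}$
$U \left(838 + H{\left(22,T{\left(-5,-5 \right)} \right)}\right) = - 196 \left(838 + \frac{1}{-19 - -25}\right) = - 196 \left(838 + \frac{1}{-19 + 25}\right) = - 196 \left(838 + \frac{1}{6}\right) = \left(-196\right) \frac{5029}{6} = - \frac{492842}{3}$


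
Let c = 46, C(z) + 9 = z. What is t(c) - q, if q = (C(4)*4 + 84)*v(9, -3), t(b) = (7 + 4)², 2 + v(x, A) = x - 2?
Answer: -199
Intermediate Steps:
v(x, A) = -4 + x (v(x, A) = -2 + (x - 2) = -2 + (-2 + x) = -4 + x)
C(z) = -9 + z
t(b) = 121 (t(b) = 11² = 121)
q = 320 (q = ((-9 + 4)*4 + 84)*(-4 + 9) = (-5*4 + 84)*5 = (-20 + 84)*5 = 64*5 = 320)
t(c) - q = 121 - 1*320 = 121 - 320 = -199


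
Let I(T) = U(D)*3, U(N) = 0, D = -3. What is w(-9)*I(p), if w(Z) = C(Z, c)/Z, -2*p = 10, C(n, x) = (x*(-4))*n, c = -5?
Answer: 0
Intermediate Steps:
C(n, x) = -4*n*x (C(n, x) = (-4*x)*n = -4*n*x)
p = -5 (p = -½*10 = -5)
I(T) = 0 (I(T) = 0*3 = 0)
w(Z) = 20 (w(Z) = (-4*Z*(-5))/Z = (20*Z)/Z = 20)
w(-9)*I(p) = 20*0 = 0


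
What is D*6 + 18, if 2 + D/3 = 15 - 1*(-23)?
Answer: 666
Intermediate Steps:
D = 108 (D = -6 + 3*(15 - 1*(-23)) = -6 + 3*(15 + 23) = -6 + 3*38 = -6 + 114 = 108)
D*6 + 18 = 108*6 + 18 = 648 + 18 = 666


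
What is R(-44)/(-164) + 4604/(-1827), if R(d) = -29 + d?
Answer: -621685/299628 ≈ -2.0749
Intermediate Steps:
R(-44)/(-164) + 4604/(-1827) = (-29 - 44)/(-164) + 4604/(-1827) = -73*(-1/164) + 4604*(-1/1827) = 73/164 - 4604/1827 = -621685/299628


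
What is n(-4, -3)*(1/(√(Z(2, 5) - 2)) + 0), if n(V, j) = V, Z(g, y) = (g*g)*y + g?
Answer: -2*√5/5 ≈ -0.89443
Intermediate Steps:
Z(g, y) = g + y*g² (Z(g, y) = g²*y + g = y*g² + g = g + y*g²)
n(-4, -3)*(1/(√(Z(2, 5) - 2)) + 0) = -4*(1/(√(2*(1 + 2*5) - 2)) + 0) = -4*(1/(√(2*(1 + 10) - 2)) + 0) = -4*(1/(√(2*11 - 2)) + 0) = -4*(1/(√(22 - 2)) + 0) = -4*(1/(√20) + 0) = -4*(1/(2*√5) + 0) = -4*(√5/10 + 0) = -2*√5/5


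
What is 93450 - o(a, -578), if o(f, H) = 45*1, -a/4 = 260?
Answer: 93405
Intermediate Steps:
a = -1040 (a = -4*260 = -1040)
o(f, H) = 45
93450 - o(a, -578) = 93450 - 1*45 = 93450 - 45 = 93405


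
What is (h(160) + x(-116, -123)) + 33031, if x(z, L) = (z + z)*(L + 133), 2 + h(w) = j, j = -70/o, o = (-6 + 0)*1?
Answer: 92162/3 ≈ 30721.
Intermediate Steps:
o = -6 (o = -6*1 = -6)
j = 35/3 (j = -70/(-6) = -70*(-⅙) = 35/3 ≈ 11.667)
h(w) = 29/3 (h(w) = -2 + 35/3 = 29/3)
x(z, L) = 2*z*(133 + L) (x(z, L) = (2*z)*(133 + L) = 2*z*(133 + L))
(h(160) + x(-116, -123)) + 33031 = (29/3 + 2*(-116)*(133 - 123)) + 33031 = (29/3 + 2*(-116)*10) + 33031 = (29/3 - 2320) + 33031 = -6931/3 + 33031 = 92162/3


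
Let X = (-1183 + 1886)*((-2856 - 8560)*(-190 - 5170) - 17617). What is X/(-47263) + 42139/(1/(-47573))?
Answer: -94790130909690/47263 ≈ -2.0056e+9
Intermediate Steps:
X = 43004016529 (X = 703*(-11416*(-5360) - 17617) = 703*(61189760 - 17617) = 703*61172143 = 43004016529)
X/(-47263) + 42139/(1/(-47573)) = 43004016529/(-47263) + 42139/(1/(-47573)) = 43004016529*(-1/47263) + 42139/(-1/47573) = -43004016529/47263 + 42139*(-47573) = -43004016529/47263 - 2004678647 = -94790130909690/47263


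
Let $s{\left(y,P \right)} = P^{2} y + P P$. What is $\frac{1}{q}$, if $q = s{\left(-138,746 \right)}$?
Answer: $- \frac{1}{76242692} \approx -1.3116 \cdot 10^{-8}$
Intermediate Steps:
$s{\left(y,P \right)} = P^{2} + y P^{2}$ ($s{\left(y,P \right)} = y P^{2} + P^{2} = P^{2} + y P^{2}$)
$q = -76242692$ ($q = 746^{2} \left(1 - 138\right) = 556516 \left(-137\right) = -76242692$)
$\frac{1}{q} = \frac{1}{-76242692} = - \frac{1}{76242692}$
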